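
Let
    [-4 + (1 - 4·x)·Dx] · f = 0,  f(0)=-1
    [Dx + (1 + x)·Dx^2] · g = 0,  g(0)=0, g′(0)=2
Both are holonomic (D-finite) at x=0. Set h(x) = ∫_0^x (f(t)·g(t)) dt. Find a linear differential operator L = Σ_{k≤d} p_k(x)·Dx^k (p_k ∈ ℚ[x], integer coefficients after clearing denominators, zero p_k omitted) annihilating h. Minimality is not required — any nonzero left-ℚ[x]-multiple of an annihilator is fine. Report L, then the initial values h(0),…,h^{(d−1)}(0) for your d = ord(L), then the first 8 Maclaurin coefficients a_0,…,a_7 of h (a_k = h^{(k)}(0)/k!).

f: a_k = -1, -4, -16, -64, -256, -1024, -4096, -16384, …
g: a_k = 0, 2, -1, 2/3, -1/2, 2/5, -1/3, 2/7, …
Sym-product of L_f,L_g gives L₀ (≤ ord 2).
h=∫h₀ ⇒ L = L₀·Dx.
L = 4·Dx + (7 + 12·x)·Dx^2 + (-1 + 3·x + 4·x^2)·Dx^3  (order 3).
h: a_k = 0, 0, -1, -7/3, -43/6, -137/6, -3428/45, -3917/15, …
ICs: h(0) = 0, h′(0) = 0, h′′(0) = -2.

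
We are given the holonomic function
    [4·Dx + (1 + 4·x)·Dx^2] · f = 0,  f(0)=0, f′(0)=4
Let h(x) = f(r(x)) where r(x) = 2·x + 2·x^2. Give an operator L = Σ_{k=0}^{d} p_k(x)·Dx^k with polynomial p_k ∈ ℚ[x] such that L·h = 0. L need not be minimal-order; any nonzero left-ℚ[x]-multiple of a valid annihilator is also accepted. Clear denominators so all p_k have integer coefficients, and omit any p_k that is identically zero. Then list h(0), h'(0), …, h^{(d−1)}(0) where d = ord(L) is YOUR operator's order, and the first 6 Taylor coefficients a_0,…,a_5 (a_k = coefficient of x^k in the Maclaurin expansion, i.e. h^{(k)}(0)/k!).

L = (6 + 16·x + 16·x^2)·Dx + (1 + 10·x + 24·x^2 + 16·x^3)·Dx^2  (order 2).
h: a_k = 0, 8, -24, 320/3, -544, 14848/5, …
ICs: h(0) = 0, h′(0) = 8.

f: a_k = 0, 4, -8, 64/3, -64, 1024/5, …
Change of var in L_f (x↦r) gives L₀.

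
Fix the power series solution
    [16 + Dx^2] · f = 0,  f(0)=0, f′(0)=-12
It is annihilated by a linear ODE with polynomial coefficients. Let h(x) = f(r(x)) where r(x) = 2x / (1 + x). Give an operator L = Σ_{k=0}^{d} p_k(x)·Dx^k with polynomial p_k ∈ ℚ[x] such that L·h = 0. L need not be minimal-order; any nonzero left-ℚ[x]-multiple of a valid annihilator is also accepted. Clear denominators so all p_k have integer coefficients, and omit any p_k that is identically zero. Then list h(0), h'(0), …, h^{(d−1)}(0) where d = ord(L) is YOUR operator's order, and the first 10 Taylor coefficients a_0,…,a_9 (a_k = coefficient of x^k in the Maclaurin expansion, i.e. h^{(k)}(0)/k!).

L = 64 + (2 + 6·x + 6·x^2 + 2·x^3)·Dx + (1 + 4·x + 6·x^2 + 4·x^3 + x^4)·Dx^2  (order 2).
h: a_k = 0, -24, 24, 232, -744, 3464/5, 1560, -758488/105, 218728/15, -15457432/945, …
ICs: h(0) = 0, h′(0) = -24.

f: a_k = 0, -12, 0, 32, 0, -128/5, 0, 1024/105, 0, -2048/945, …
Substitute x→r, Dx→(1/r')Dx; clear ⇒ L₀.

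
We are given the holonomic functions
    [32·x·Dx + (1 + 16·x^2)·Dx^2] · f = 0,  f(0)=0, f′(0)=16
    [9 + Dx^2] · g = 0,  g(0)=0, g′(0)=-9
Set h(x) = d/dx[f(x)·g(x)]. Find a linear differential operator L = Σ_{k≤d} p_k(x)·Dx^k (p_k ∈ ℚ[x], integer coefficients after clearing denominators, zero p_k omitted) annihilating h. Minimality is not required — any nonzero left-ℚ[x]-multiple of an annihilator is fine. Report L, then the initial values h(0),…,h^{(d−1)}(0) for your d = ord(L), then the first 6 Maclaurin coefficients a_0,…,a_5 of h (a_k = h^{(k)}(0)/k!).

f: a_k = 0, 16, 0, -256/3, 0, 4096/5, …
g: a_k = 0, -9, 0, 27/2, 0, -243/40, …
h₀=f·g: eliminate ⇒ L₀, order ≤ 2·2.
h₀' ⇒ L via d/dx closure of L₀.
L = (2922993 + 113986656·x^2 + 3239661312·x^4 + 5952061440·x^6 + 4156489728·x^8 - 7644119040·x^10 + 110075314176·x^12) + (1760832·x + 128480256·x^3 + 1888911360·x^5 + 5308416000·x^7 + 15288238080·x^9 + 48922361856·x^11)·Dx + (341202 + 13887168·x^2 + 389230080·x^4 + 940474368·x^6 + 1603141632·x^8 + 3737124864·x^10 + 24461180928·x^12)·Dx^2 + (195648·x + 14275584·x^3 + 209879040·x^5 + 589824000·x^7 + 1698693120·x^9 + 5435817984·x^11)·Dx^3 + (1825 + 135776·x^2 + 3251968·x^4 + 31014912·x^6 + 126812160·x^8 + 509607936·x^10 + 1358954496·x^12)·Dx^4  (order 4).
h: a_k = 0, -288, 0, 3936, 0, -51732, …
ICs: h(0) = 0, h′(0) = -288, h′′(0) = 0, h′′′(0) = 23616.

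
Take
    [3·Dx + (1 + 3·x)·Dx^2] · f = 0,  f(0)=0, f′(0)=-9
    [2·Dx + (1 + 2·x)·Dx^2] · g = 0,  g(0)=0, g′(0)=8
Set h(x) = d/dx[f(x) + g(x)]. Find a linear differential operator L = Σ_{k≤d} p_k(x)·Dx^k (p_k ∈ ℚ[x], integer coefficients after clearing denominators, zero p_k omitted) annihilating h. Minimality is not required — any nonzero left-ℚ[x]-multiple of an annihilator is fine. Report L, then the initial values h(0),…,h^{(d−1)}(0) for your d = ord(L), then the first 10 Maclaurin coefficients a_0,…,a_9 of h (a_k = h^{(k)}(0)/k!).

f: a_k = 0, -9, 27/2, -27, 243/4, -729/5, 729/2, -6561/7, 19683/8, -6561, …
g: a_k = 0, 8, -8, 32/3, -16, 128/5, -128/3, 512/7, -128, 2048/9, …
h₀=f+g: left-lcm gives L₀, ord ≤ 4.
h₀' ⇒ L via d/dx closure of L₀.
L = 12 + (10 + 24·x)·Dx + (1 + 5·x + 6·x^2)·Dx^2  (order 2).
h: a_k = -1, 11, -49, 179, -601, 1931, -6049, 18659, -57001, 173051, …
ICs: h(0) = -1, h′(0) = 11.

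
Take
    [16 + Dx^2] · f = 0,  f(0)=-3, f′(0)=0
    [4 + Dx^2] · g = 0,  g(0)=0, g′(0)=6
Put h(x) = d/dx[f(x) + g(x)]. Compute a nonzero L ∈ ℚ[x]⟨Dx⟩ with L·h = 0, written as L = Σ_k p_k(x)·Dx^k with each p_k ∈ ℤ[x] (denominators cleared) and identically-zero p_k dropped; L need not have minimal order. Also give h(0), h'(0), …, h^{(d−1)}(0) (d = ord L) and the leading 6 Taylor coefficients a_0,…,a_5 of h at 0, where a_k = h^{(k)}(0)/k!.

L = 64 + 20·Dx^2 + Dx^4  (order 4).
h: a_k = 6, 48, -12, -128, 4, 512/5, …
ICs: h(0) = 6, h′(0) = 48, h′′(0) = -24, h′′′(0) = -768.

f: a_k = -3, 0, 24, 0, -32, 0, …
g: a_k = 0, 6, 0, -4, 0, 4/5, …
h₀=f+g: left-lcm gives L₀, ord ≤ 4.
h₀' ⇒ L via d/dx closure of L₀.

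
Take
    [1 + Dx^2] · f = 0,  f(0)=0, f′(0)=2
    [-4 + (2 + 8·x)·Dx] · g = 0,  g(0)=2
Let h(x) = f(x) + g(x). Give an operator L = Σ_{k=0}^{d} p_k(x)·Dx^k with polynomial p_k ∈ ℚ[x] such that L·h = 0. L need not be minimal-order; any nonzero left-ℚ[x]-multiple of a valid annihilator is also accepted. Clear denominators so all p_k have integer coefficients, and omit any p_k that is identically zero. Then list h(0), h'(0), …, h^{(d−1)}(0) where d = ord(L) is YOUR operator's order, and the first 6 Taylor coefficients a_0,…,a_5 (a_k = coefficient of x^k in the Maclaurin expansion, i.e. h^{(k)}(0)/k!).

L = (-26 - 16·x - 32·x^2) + (-3 - 4·x + 48·x^2 + 64·x^3)·Dx + (-26 - 16·x - 32·x^2)·Dx^2 + (-3 - 4·x + 48·x^2 + 64·x^3)·Dx^3  (order 3).
h: a_k = 2, 6, -4, 23/3, -20, 3361/60, …
ICs: h(0) = 2, h′(0) = 6, h′′(0) = -8.

f: a_k = 0, 2, 0, -1/3, 0, 1/60, …
g: a_k = 2, 4, -4, 8, -20, 56, …
Weyl lclm of L_f,L_g ⇒ L₀ (ord ≤ 3).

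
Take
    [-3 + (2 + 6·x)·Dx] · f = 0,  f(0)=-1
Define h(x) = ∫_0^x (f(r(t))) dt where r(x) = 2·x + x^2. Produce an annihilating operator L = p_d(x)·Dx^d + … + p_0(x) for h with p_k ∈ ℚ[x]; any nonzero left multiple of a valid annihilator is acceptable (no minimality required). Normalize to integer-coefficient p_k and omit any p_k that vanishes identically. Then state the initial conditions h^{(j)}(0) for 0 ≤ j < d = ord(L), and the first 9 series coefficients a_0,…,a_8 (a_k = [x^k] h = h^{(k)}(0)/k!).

f: a_k = -1, -3/2, 9/8, -27/16, 405/128, -1701/256, 15309/1024, -72171/2048, 2814669/32768, …
L₀ from L_f via x↦r, Dx↦r'^{-1}Dx.
Integrate: L := L₀·Dx.
L = (-3 - 3·x)·Dx + (1 + 6·x + 3·x^2)·Dx^2  (order 2).
h: a_k = 0, -1, -3/2, 1, -9/4, 63/10, -81/4, 999/14, -4293/16, …
ICs: h(0) = 0, h′(0) = -1.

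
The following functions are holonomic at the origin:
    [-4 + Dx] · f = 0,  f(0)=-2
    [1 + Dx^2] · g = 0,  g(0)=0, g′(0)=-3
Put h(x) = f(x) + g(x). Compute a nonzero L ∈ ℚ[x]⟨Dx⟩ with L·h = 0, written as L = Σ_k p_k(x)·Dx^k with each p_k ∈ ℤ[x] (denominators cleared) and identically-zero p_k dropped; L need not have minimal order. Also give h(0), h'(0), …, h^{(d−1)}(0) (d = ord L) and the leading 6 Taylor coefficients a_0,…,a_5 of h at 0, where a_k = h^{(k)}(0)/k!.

L = -4 + Dx - 4·Dx^2 + Dx^3  (order 3).
h: a_k = -2, -11, -16, -125/6, -64/3, -2051/120, …
ICs: h(0) = -2, h′(0) = -11, h′′(0) = -32.

f: a_k = -2, -8, -16, -64/3, -64/3, -256/15, …
g: a_k = 0, -3, 0, 1/2, 0, -1/40, …
Weyl lclm of L_f,L_g ⇒ L₀ (ord ≤ 3).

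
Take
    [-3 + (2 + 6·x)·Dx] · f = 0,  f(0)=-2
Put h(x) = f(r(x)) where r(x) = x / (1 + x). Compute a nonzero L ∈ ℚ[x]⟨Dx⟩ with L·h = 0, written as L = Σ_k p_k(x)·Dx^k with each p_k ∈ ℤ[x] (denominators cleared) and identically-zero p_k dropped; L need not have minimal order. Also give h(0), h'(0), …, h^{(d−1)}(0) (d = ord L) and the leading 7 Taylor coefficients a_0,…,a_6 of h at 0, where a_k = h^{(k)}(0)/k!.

L = -3 + (2 + 10·x + 8·x^2)·Dx  (order 1).
h: a_k = -2, -3, 21/4, -87/8, 1677/64, -9069/128, 106305/512, …
ICs: h(0) = -2.

f: a_k = -2, -3, 9/4, -27/8, 405/64, -1701/128, 15309/512, …
Change of var in L_f (x↦r) gives L₀.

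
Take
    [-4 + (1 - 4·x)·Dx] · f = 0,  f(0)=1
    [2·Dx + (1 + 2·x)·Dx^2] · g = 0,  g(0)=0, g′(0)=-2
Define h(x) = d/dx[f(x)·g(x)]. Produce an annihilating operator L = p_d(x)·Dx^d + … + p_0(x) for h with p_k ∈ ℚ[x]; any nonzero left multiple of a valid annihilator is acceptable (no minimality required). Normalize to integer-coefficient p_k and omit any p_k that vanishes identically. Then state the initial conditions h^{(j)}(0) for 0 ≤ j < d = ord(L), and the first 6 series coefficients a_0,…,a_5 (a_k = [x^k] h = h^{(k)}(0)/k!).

L = 32 + (8 + 40·x)·Dx + (-1 + 2·x + 8·x^2)·Dx^2  (order 2).
h: a_k = -2, -12, -80, -1232/3, -6256/3, -49728/5, …
ICs: h(0) = -2, h′(0) = -12.

f: a_k = 1, 4, 16, 64, 256, 1024, …
g: a_k = 0, -2, 2, -8/3, 4, -32/5, …
Sym-product of L_f,L_g gives L₀ (≤ ord 2).
h₀' ⇒ L via d/dx closure of L₀.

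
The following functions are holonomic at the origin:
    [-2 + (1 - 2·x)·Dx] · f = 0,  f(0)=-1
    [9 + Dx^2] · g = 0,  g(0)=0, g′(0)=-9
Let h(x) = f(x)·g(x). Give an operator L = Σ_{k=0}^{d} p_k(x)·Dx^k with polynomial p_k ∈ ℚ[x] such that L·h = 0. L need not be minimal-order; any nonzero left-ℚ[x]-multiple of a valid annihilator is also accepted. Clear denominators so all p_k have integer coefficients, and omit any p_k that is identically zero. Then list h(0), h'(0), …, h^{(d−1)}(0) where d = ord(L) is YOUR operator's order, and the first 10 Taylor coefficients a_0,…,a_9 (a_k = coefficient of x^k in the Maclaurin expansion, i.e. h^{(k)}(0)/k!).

L = (-9 + 18·x) + 4·Dx + (-1 + 2·x)·Dx^2  (order 2).
h: a_k = 0, 9, 18, 45/2, 45, 3843/40, 3843/20, 214479/560, 214479/280, 6864057/4480, …
ICs: h(0) = 0, h′(0) = 9.

f: a_k = -1, -2, -4, -8, -16, -32, -64, -128, -256, -512, …
g: a_k = 0, -9, 0, 27/2, 0, -243/40, 0, 729/560, 0, -729/4480, …
L₀ := L_f ⊗_s L_g (sym. prod.), ord ≤ 2.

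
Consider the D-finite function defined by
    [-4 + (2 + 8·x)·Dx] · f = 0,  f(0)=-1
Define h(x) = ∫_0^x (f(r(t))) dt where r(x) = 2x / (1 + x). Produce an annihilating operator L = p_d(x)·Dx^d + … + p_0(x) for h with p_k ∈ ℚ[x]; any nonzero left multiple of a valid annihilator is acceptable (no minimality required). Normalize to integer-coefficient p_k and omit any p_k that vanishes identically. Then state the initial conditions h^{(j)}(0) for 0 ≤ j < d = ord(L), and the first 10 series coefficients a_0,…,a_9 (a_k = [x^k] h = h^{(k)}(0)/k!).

L = -4·Dx + (1 + 10·x + 9·x^2)·Dx^2  (order 2).
h: a_k = 0, -1, -2, 4, -13, 284/5, -294, 11820/7, -20805/2, 67420, …
ICs: h(0) = 0, h′(0) = -1.

f: a_k = -1, -2, 2, -4, 10, -28, 84, -264, 858, -2860, …
L₀ from L_f via x↦r, Dx↦r'^{-1}Dx.
h=∫h₀ ⇒ L = L₀·Dx.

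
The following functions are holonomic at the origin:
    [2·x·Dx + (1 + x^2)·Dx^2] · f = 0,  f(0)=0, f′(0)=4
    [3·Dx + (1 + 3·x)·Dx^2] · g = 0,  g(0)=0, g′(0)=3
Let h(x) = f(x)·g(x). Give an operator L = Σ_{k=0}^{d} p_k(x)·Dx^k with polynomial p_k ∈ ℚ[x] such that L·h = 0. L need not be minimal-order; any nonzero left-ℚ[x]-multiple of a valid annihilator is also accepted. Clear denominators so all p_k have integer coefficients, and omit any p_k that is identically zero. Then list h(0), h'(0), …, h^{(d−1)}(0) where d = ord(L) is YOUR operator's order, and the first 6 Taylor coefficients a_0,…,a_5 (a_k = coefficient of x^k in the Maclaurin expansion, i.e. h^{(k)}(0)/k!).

L = (264 + 1260·x + 1008·x^2 + 3420·x^3 + 3240·x^4 + 4212·x^5 + 324·x^7)·Dx + (178 + 660·x + 3828·x^2 + 7308·x^3 + 12960·x^4 + 10044·x^5 + 11340·x^6 + 324·x^7 + 1134·x^8)·Dx^2 + (132 + 608·x + 1728·x^2 + 4568·x^3 + 6456·x^4 + 8856·x^5 + 5184·x^6 + 5544·x^7 + 324·x^8 + 648·x^9)·Dx^3 + (13 + 102·x + 341·x^2 + 744·x^3 + 1138·x^4 + 1236·x^5 + 1386·x^6 + 648·x^7 + 657·x^8 + 54·x^9 + 81·x^10)·Dx^4  (order 4).
h: a_k = 0, 0, 12, -18, 32, -75, …
ICs: h(0) = 0, h′(0) = 0, h′′(0) = 24, h′′′(0) = -108.

f: a_k = 0, 4, 0, -4/3, 0, 4/5, …
g: a_k = 0, 3, -9/2, 9, -81/4, 243/5, …
f·g: L₀ = L_f ⊗_s L_g, ord ≤ 2·2.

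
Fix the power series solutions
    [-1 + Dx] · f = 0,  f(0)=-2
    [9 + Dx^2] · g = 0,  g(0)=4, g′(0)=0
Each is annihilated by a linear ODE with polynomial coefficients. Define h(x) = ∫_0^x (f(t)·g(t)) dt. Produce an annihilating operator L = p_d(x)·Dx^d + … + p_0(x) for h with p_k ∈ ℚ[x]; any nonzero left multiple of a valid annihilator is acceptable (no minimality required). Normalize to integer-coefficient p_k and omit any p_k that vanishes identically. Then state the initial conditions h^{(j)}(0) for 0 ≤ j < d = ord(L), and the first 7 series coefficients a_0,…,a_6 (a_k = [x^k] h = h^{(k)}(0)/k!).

L = 10·Dx - 2·Dx^2 + Dx^3  (order 3).
h: a_k = 0, -8, -4, 32/3, 26/3, -28/15, -158/45, …
ICs: h(0) = 0, h′(0) = -8, h′′(0) = -8.

f: a_k = -2, -2, -1, -1/3, -1/12, -1/60, -1/360, …
g: a_k = 4, 0, -18, 0, 27/2, 0, -81/20, …
Sym-product of L_f,L_g gives L₀ (≤ ord 2).
Integrate: L := L₀·Dx.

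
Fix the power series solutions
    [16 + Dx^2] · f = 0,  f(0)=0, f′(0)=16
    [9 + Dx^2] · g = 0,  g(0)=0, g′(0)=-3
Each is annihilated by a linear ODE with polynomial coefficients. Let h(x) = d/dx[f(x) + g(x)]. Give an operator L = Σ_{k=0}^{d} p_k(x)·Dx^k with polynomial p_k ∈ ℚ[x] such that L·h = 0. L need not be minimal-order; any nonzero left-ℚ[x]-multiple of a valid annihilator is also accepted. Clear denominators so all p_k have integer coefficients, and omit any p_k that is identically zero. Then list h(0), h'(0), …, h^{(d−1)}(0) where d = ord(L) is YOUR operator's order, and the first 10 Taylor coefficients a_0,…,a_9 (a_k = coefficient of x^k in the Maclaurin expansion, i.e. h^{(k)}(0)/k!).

L = 144 + 25·Dx^2 + Dx^4  (order 4).
h: a_k = 13, 0, -229/2, 0, 3853/24, 0, -63349/720, 0, 1028893/40320, 0, …
ICs: h(0) = 13, h′(0) = 0, h′′(0) = -229, h′′′(0) = 0.

f: a_k = 0, 16, 0, -128/3, 0, 512/15, 0, -4096/315, 0, 8192/2835, …
g: a_k = 0, -3, 0, 9/2, 0, -81/40, 0, 243/560, 0, -243/4480, …
h₀=f+g: left-lcm gives L₀, ord ≤ 4.
h=h₀': d/dx-closure on L₀ ⇒ L.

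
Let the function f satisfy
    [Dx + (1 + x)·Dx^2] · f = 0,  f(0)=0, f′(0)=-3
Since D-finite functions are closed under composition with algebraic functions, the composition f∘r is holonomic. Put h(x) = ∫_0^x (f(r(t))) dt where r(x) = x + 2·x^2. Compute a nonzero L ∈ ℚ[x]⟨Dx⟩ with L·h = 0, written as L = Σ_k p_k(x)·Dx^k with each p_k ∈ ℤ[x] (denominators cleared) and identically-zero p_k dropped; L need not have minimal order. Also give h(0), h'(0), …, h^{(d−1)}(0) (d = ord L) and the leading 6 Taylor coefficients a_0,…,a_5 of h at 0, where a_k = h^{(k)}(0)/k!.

f: a_k = 0, -3, 3/2, -1, 3/4, -3/5, …
h₀=f(r): pull back L_f along r ⇒ L₀.
Integrate: L := L₀·Dx.
L = (-3 + 4·x + 8·x^2)·Dx^2 + (1 + 5·x + 6·x^2 + 8·x^3)·Dx^3  (order 3).
h: a_k = 0, 0, -3/2, -3/2, 5/4, 3/20, …
ICs: h(0) = 0, h′(0) = 0, h′′(0) = -3.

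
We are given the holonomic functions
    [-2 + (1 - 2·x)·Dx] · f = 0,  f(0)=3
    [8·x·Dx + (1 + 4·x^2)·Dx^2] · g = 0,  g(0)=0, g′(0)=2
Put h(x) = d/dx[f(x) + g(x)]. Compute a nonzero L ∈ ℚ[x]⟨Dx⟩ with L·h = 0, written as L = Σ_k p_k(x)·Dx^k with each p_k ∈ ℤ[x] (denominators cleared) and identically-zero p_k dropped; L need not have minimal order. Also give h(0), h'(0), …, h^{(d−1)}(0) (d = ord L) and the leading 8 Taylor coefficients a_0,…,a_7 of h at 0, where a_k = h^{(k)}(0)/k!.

f: a_k = 3, 6, 12, 24, 48, 96, 192, 384, …
g: a_k = 0, 2, 0, -8/3, 0, 32/5, 0, -128/7, …
L₀ := lclm(L_f,L_g); ord L₀ ≤ 1+2.
h=h₀': d/dx-closure on L₀ ⇒ L.
L = (-8 + 64·x + 96·x^2) + (8 - 8·x + 32·x^2 + 96·x^3)·Dx + (-1 + 16·x^4)·Dx^2  (order 2).
h: a_k = 8, 24, 64, 192, 512, 1152, 2560, 6144, …
ICs: h(0) = 8, h′(0) = 24.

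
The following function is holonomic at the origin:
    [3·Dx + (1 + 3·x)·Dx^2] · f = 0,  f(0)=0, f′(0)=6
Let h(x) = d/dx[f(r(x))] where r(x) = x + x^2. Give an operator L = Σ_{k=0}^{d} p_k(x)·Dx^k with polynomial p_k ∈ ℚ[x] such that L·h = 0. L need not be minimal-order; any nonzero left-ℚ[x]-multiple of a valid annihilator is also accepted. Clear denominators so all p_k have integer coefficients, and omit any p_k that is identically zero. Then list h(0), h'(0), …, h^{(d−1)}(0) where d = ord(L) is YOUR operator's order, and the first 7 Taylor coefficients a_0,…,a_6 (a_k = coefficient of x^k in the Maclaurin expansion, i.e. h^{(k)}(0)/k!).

f: a_k = 0, 6, -9, 18, -81/2, 486/5, -243, …
f∘r: x↦r, Dx↦Dx/r' in L_f ⇒ L₀.
h=h₀': d/dx-closure on L₀ ⇒ L.
L = (1 + 6·x + 6·x^2) + (1 + 5·x + 9·x^2 + 6·x^3)·Dx  (order 1).
h: a_k = 6, -6, 0, 18, -54, 108, -162, …
ICs: h(0) = 6.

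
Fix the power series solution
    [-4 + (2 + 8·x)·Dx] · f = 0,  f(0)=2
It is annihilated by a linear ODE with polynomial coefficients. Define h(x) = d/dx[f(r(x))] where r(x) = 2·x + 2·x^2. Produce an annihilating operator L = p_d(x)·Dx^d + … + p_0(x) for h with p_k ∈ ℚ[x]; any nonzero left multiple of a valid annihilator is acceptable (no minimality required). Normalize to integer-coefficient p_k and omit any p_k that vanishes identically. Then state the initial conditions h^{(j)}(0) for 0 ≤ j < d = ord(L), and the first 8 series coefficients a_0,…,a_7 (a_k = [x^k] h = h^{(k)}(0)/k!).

f: a_k = 2, 4, -4, 8, -20, 56, -168, 528, …
Change of var in L_f (x↦r) gives L₀.
h=h₀': d/dx-closure on L₀ ⇒ L.
L = -2 + (-1 - 10·x - 24·x^2 - 16·x^3)·Dx  (order 1).
h: a_k = 8, -16, 96, -576, 3520, -21888, 137984, -879104, …
ICs: h(0) = 8.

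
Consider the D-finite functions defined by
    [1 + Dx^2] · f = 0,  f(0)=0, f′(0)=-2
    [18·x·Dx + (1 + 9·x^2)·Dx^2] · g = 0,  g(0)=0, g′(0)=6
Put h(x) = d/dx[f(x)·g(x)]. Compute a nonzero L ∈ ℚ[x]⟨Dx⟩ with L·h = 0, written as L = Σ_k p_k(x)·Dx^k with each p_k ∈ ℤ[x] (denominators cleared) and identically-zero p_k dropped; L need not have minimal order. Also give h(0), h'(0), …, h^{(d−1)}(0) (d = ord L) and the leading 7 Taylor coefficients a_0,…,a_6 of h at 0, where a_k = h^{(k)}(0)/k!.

L = (38998 + 738774·x^2 + 15162957·x^4 + 3032640·x^6 - 78732·x^8 - 1771470·x^10 + 531441·x^12) + (20772·x + 1033884·x^3 + 7902360·x^5 + 2624400·x^7 + 1180980·x^9 + 2125764·x^11)·Dx + (39368 + 755028·x^2 + 15369750·x^4 + 3887028·x^6 + 314928·x^8 - 1417176·x^10 + 1062882·x^12)·Dx^2 + (20772·x + 1033884·x^3 + 7902360·x^5 + 2624400·x^7 + 1180980·x^9 + 2125764·x^11)·Dx^3 + (370 + 16254·x^2 + 206793·x^4 + 854388·x^6 + 393660·x^8 + 354294·x^10 + 531441·x^12)·Dx^4  (order 4).
h: a_k = 0, -24, 0, 152, 0, -1203, 0, …
ICs: h(0) = 0, h′(0) = -24, h′′(0) = 0, h′′′(0) = 912.

f: a_k = 0, -2, 0, 1/3, 0, -1/60, 0, …
g: a_k = 0, 6, 0, -18, 0, 486/5, 0, …
Product ⇒ symmetric product L₀, ord ≤ 4.
Derive L from L₀ (diff closure).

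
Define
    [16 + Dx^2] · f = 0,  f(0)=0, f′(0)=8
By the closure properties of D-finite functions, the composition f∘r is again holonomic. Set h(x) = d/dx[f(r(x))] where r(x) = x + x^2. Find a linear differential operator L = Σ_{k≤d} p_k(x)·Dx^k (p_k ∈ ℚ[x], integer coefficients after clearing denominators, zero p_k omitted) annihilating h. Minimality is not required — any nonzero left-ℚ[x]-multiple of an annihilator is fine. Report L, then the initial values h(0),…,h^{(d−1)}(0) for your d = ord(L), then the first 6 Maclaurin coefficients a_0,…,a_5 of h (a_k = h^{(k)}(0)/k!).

f: a_k = 0, 8, 0, -64/3, 0, 256/15, …
Change of var in L_f (x↦r) gives L₀.
h=h₀': d/dx-closure on L₀ ⇒ L.
L = (28 + 128·x + 384·x^2 + 512·x^3 + 256·x^4) + (-6 - 12·x)·Dx + (1 + 4·x + 4·x^2)·Dx^2  (order 2).
h: a_k = 8, 16, -64, -256, -704/3, 384, …
ICs: h(0) = 8, h′(0) = 16.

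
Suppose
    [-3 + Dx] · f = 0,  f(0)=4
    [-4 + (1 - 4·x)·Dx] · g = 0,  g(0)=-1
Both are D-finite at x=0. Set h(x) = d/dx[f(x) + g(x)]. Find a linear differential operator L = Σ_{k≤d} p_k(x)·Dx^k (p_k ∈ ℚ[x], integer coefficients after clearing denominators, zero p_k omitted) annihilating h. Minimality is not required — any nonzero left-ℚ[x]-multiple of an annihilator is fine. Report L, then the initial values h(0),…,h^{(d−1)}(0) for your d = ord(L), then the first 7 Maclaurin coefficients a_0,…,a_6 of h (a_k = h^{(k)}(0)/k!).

L = (216 + 288·x) + (-87 - 72·x + 144·x^2)·Dx + (5 - 8·x - 48·x^2)·Dx^2  (order 2).
h: a_k = 8, 4, -138, -970, -10159/2, -245517/10, -2293517/20, …
ICs: h(0) = 8, h′(0) = 4.

f: a_k = 4, 12, 18, 18, 27/2, 81/10, 81/20, …
g: a_k = -1, -4, -16, -64, -256, -1024, -4096, …
h₀=f+g: left-lcm gives L₀, ord ≤ 2.
h=h₀': d/dx-closure on L₀ ⇒ L.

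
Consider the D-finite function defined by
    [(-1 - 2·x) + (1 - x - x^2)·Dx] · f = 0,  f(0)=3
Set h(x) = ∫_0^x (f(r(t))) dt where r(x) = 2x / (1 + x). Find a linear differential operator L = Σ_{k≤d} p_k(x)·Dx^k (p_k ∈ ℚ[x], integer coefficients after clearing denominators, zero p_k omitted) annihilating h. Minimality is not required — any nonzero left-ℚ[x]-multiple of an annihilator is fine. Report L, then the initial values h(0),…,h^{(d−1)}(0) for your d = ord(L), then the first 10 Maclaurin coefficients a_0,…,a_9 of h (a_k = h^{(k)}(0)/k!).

L = (2 + 10·x)·Dx + (-1 - x + 5·x^2 + 5·x^3)·Dx^2  (order 2).
h: a_k = 0, 3, 3, 6, 15/2, 18, 25, 450/7, 375/4, 250, …
ICs: h(0) = 0, h′(0) = 3.

f: a_k = 3, 3, 6, 9, 15, 24, 39, 63, 102, 165, …
f∘r: x↦r, Dx↦Dx/r' in L_f ⇒ L₀.
h=∫h₀ ⇒ L = L₀·Dx.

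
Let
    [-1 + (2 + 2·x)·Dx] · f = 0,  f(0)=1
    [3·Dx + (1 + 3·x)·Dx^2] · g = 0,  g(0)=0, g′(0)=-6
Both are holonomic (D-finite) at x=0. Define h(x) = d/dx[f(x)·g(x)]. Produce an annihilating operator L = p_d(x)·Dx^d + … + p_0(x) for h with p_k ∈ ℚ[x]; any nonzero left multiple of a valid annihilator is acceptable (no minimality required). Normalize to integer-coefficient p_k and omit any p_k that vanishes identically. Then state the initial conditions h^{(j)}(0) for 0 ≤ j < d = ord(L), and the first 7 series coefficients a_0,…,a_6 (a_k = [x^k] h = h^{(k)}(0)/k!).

f: a_k = 1, 1/2, -1/8, 1/16, -5/128, 7/256, -21/1024, …
g: a_k = 0, -6, 9, -18, 81/2, -486/5, 243, …
f·g: L₀ = L_f ⊗_s L_g, ord ≤ 1·2.
h=h₀': d/dx-closure on L₀ ⇒ L.
L = (-13 - 6·x + 3·x^2) + (-32 - 56·x + 24·x^3)·Dx + (-4 - 16·x - 8·x^2 + 16·x^3 + 12·x^4)·Dx^2  (order 2).
h: a_k = -6, 12, -153/4, 120, -23649/64, 180189/160, -8737857/2560, …
ICs: h(0) = -6, h′(0) = 12.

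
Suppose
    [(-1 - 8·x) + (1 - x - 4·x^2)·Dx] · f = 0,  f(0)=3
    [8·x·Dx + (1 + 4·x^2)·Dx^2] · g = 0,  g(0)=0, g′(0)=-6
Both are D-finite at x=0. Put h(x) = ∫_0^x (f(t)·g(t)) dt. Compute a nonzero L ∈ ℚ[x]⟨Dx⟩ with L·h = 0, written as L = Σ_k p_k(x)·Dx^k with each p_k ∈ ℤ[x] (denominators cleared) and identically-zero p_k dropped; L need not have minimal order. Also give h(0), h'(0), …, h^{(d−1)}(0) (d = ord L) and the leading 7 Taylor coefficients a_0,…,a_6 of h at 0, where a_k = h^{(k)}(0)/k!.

L = (8 + 8·x + 96·x^2)·Dx + (2 + 8·x + 16·x^2 + 96·x^3)·Dx^2 + (-1 + x + 4·x^3 + 16·x^4)·Dx^3  (order 3).
h: a_k = 0, 0, -9, -6, -33/2, -138/5, -383/5, …
ICs: h(0) = 0, h′(0) = 0, h′′(0) = -18.

f: a_k = 3, 3, 15, 27, 87, 195, 543, …
g: a_k = 0, -6, 0, 8, 0, -96/5, 0, …
Product ⇒ symmetric product L₀, ord ≤ 2.
h=∫h₀ ⇒ L = L₀·Dx.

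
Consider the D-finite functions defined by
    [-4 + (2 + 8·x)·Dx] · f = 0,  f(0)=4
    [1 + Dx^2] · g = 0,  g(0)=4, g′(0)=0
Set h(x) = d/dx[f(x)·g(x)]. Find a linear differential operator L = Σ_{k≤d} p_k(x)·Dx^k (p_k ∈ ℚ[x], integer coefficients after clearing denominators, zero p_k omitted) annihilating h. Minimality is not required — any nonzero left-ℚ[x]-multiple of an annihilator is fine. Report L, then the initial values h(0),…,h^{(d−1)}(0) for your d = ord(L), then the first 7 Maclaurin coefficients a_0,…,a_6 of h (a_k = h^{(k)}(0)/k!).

f: a_k = 4, 8, -8, 16, -40, 112, -336, …
g: a_k = 4, 0, -2, 0, 1/6, 0, -1/180, …
f·g: L₀ = L_f ⊗_s L_g, ord ≤ 1·2.
Derive L from L₀ (diff closure).
L = (-7 + 336·x + 736·x^2 + 256·x^3 + 256·x^4) + (44 + 144·x - 192·x^2 - 256·x^3)·Dx + (13 + 112·x + 288·x^2 + 256·x^3 + 256·x^4)·Dx^2  (order 2).
h: a_k = 32, -80, 144, -1720/3, 6260/3, -113882/15, 1260826/45, …
ICs: h(0) = 32, h′(0) = -80.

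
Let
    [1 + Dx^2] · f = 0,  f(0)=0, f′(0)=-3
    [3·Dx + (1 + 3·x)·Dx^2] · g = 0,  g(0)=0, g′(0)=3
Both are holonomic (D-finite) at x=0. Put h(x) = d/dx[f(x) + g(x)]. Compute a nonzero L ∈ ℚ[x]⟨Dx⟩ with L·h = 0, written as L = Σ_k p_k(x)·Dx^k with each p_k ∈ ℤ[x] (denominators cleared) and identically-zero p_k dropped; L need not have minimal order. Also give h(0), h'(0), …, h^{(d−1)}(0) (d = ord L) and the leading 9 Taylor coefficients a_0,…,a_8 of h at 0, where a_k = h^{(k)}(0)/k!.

f: a_k = 0, -3, 0, 1/2, 0, -1/40, 0, 1/1680, 0, …
g: a_k = 0, 3, -9/2, 9, -81/4, 243/5, -243/2, 2187/7, -6561/8, …
Weyl lclm of L_f,L_g ⇒ L₀ (ord ≤ 4).
Differentiate: ansatz ord ≤ ord L₀ ⇒ L.
L = (165 + 18·x + 27·x^2) + (19 + 63·x + 27·x^2 + 27·x^3)·Dx + (165 + 18·x + 27·x^2)·Dx^2 + (19 + 63·x + 27·x^2 + 27·x^3)·Dx^3  (order 3).
h: a_k = 0, -9, 57/2, -81, 1943/8, -729, 524881/240, -6561, 264539519/13440, …
ICs: h(0) = 0, h′(0) = -9, h′′(0) = 57.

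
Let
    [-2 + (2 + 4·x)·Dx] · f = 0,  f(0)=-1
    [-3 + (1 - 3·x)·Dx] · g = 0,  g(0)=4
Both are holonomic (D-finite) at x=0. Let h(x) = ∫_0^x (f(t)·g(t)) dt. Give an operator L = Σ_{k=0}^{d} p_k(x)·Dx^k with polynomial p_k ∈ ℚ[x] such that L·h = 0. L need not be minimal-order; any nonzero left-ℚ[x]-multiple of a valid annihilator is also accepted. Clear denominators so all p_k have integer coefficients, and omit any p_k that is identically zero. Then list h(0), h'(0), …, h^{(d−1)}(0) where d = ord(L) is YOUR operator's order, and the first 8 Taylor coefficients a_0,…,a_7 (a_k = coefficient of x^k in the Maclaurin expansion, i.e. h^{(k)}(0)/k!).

L = (4 + 3·x)·Dx + (-1 + x + 6·x^2)·Dx^2  (order 2).
h: a_k = 0, -4, -8, -46/3, -35, -167/2, -628/3, -15051/28, …
ICs: h(0) = 0, h′(0) = -4.

f: a_k = -1, -1, 1/2, -1/2, 5/8, -7/8, 21/16, -33/16, …
g: a_k = 4, 12, 36, 108, 324, 972, 2916, 8748, …
Product ⇒ symmetric product L₀, ord ≤ 1.
h=∫h₀ ⇒ L = L₀·Dx.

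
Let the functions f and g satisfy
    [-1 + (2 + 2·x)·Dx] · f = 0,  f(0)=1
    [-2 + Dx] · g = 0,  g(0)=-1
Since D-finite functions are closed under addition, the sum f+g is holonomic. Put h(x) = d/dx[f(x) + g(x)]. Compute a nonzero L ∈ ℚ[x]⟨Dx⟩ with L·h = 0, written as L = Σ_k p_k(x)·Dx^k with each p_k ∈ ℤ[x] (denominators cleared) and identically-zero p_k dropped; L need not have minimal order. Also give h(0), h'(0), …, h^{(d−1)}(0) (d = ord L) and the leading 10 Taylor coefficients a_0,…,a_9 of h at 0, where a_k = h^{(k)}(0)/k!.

L = (-14 - 8·x) + (-13 - 32·x - 16·x^2)·Dx + (10 + 18·x + 8·x^2)·Dx^2  (order 2).
h: a_k = -3/2, -17/4, -61/16, -271/96, -919/768, -5041/7680, -5989/92160, -200671/1290240, 1764881/20643840, -35508001/371589120, …
ICs: h(0) = -3/2, h′(0) = -17/4.

f: a_k = 1, 1/2, -1/8, 1/16, -5/128, 7/256, -21/1024, 33/2048, -429/32768, 715/65536, …
g: a_k = -1, -2, -2, -4/3, -2/3, -4/15, -4/45, -8/315, -2/315, -4/2835, …
f+g: L₀ = lclm(L_f,L_g), ord ≤ 1+1.
h₀' ⇒ L via d/dx closure of L₀.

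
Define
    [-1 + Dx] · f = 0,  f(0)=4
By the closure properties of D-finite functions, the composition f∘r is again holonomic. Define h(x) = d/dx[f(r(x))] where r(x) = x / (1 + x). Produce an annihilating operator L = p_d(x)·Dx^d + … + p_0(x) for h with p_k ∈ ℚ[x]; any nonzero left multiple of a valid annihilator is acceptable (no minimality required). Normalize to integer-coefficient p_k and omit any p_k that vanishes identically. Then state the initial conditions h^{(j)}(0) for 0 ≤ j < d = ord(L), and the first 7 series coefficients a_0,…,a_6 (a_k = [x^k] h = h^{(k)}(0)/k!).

f: a_k = 4, 4, 2, 2/3, 1/6, 1/30, 1/180, …
h₀=f(r): pull back L_f along r ⇒ L₀.
h₀' ⇒ L via d/dx closure of L₀.
L = (-1 - 2·x) + (-1 - 2·x - x^2)·Dx  (order 1).
h: a_k = 4, -4, 2, 2/3, -19/6, 151/30, -1091/180, …
ICs: h(0) = 4.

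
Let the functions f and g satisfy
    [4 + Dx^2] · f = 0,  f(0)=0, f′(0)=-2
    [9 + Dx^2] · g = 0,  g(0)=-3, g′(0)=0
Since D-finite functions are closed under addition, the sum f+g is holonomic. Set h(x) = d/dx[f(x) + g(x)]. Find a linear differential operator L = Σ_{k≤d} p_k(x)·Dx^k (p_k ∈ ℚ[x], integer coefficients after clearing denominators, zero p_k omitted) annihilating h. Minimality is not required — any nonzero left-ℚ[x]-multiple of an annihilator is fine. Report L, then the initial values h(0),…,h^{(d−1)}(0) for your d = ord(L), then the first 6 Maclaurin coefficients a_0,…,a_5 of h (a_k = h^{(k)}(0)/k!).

L = 36 + 13·Dx^2 + Dx^4  (order 4).
h: a_k = -2, 27, 4, -81/2, -4/3, 729/40, …
ICs: h(0) = -2, h′(0) = 27, h′′(0) = 8, h′′′(0) = -243.

f: a_k = 0, -2, 0, 4/3, 0, -4/15, …
g: a_k = -3, 0, 27/2, 0, -81/8, 0, …
h₀=f+g: left-lcm gives L₀, ord ≤ 4.
h₀' ⇒ L via d/dx closure of L₀.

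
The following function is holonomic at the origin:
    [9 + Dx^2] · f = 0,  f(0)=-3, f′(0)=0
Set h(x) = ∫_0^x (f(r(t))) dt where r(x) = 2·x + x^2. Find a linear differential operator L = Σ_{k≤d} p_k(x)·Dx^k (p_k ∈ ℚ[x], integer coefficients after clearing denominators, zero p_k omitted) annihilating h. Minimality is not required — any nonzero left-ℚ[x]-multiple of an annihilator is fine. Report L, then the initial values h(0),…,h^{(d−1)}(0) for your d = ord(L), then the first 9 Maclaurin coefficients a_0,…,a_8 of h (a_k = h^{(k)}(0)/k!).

f: a_k = -3, 0, 27/2, 0, -81/8, 0, 243/80, 0, -2187/4480, …
Change of var in L_f (x↦r) gives L₀.
Integrate: L := L₀·Dx.
L = (36 + 108·x + 108·x^2 + 36·x^3)·Dx - Dx^2 + (1 + x)·Dx^3  (order 3).
h: a_k = 0, -3, 0, 18, 27/2, -297/10, -54, -243/35, 2511/40, …
ICs: h(0) = 0, h′(0) = -3, h′′(0) = 0.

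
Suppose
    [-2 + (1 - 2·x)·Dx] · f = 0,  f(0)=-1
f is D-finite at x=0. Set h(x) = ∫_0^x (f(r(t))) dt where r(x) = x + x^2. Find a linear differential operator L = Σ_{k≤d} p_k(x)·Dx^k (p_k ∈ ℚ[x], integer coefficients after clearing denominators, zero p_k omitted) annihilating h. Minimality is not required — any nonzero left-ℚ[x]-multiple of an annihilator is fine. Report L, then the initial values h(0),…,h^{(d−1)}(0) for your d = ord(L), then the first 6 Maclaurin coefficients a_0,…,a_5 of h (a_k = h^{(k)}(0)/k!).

L = (2 + 4·x)·Dx + (-1 + 2·x + 2·x^2)·Dx^2  (order 2).
h: a_k = 0, -1, -1, -2, -4, -44/5, …
ICs: h(0) = 0, h′(0) = -1.

f: a_k = -1, -2, -4, -8, -16, -32, …
f∘r: x↦r, Dx↦Dx/r' in L_f ⇒ L₀.
Integrate: L := L₀·Dx.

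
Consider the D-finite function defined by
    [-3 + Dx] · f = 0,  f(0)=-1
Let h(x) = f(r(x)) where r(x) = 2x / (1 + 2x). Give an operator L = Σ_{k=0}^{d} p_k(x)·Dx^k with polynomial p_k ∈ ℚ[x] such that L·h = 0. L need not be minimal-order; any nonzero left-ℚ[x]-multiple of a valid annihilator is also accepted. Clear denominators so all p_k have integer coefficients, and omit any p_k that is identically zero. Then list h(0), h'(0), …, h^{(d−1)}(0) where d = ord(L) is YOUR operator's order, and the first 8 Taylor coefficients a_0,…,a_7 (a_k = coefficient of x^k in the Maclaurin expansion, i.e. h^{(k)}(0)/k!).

f: a_k = -1, -3, -9/2, -9/2, -27/8, -81/40, -81/80, -243/560, …
h₀=f(r): pull back L_f along r ⇒ L₀.
L = -6 + (1 + 4·x + 4·x^2)·Dx  (order 1).
h: a_k = -1, -6, -6, 12, -6, -84/5, 276/5, -3288/35, …
ICs: h(0) = -1.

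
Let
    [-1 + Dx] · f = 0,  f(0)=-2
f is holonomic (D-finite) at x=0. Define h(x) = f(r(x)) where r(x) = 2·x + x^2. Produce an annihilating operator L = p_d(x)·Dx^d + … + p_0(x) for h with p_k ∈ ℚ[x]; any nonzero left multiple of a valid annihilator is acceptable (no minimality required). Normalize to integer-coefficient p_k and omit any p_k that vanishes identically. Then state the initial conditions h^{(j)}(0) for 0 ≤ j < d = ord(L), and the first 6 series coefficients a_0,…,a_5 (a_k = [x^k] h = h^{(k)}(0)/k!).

f: a_k = -2, -2, -1, -1/3, -1/12, -1/60, …
Change of var in L_f (x↦r) gives L₀.
L = (-2 - 2·x) + Dx  (order 1).
h: a_k = -2, -4, -6, -20/3, -19/3, -26/5, …
ICs: h(0) = -2.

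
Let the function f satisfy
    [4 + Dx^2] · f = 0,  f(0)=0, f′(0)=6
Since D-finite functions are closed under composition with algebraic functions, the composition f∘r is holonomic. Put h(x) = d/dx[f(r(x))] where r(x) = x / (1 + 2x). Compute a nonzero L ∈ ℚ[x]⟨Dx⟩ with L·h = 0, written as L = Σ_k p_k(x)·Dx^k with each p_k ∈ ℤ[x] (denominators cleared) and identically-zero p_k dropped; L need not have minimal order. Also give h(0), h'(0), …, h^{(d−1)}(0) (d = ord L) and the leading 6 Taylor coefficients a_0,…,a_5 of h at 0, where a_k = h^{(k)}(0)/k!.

f: a_k = 0, 6, 0, -4, 0, 4/5, …
Substitute x→r, Dx→(1/r')Dx; clear ⇒ L₀.
Derive L from L₀ (diff closure).
L = (28 + 96·x + 96·x^2) + (12 + 72·x + 144·x^2 + 96·x^3)·Dx + (1 + 8·x + 24·x^2 + 32·x^3 + 16·x^4)·Dx^2  (order 2).
h: a_k = 6, -24, 60, -96, 4, 720, …
ICs: h(0) = 6, h′(0) = -24.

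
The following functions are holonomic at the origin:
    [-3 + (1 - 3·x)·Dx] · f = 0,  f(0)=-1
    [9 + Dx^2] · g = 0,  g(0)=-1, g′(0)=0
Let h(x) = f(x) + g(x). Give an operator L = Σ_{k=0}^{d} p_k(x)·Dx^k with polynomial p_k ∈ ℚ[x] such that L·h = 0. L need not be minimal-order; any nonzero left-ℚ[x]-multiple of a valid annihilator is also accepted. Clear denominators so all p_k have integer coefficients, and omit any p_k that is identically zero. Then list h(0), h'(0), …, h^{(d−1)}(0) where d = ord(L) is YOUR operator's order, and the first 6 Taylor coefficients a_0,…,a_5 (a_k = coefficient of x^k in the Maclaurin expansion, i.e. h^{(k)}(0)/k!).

f: a_k = -1, -3, -9, -27, -81, -243, …
g: a_k = -1, 0, 9/2, 0, -27/8, 0, …
Weyl lclm of L_f,L_g ⇒ L₀ (ord ≤ 3).
L = (63 - 54·x + 81·x^2) + (-9 + 45·x - 81·x^2 + 81·x^3)·Dx + (7 - 6·x + 9·x^2)·Dx^2 + (-1 + 5·x - 9·x^2 + 9·x^3)·Dx^3  (order 3).
h: a_k = -2, -3, -9/2, -27, -675/8, -243, …
ICs: h(0) = -2, h′(0) = -3, h′′(0) = -9.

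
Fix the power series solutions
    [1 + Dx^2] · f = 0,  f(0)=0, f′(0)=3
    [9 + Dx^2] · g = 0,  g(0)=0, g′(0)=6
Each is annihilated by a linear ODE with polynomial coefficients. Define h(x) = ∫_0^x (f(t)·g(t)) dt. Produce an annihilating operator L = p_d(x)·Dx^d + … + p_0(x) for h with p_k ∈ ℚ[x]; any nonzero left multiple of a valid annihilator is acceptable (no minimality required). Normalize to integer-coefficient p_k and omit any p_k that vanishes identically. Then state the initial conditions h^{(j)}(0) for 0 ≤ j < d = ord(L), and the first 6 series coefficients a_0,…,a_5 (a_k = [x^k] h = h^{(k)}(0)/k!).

f: a_k = 0, 3, 0, -1/2, 0, 1/40, …
g: a_k = 0, 6, 0, -9, 0, 81/20, …
Sym-product of L_f,L_g gives L₀ (≤ ord 4).
h=∫h₀ ⇒ L = L₀·Dx.
L = 64·Dx + 20·Dx^3 + Dx^5  (order 5).
h: a_k = 0, 0, 0, 6, 0, -6, …
ICs: h(0) = 0, h′(0) = 0, h′′(0) = 0, h′′′(0) = 36, h′′′′(0) = 0.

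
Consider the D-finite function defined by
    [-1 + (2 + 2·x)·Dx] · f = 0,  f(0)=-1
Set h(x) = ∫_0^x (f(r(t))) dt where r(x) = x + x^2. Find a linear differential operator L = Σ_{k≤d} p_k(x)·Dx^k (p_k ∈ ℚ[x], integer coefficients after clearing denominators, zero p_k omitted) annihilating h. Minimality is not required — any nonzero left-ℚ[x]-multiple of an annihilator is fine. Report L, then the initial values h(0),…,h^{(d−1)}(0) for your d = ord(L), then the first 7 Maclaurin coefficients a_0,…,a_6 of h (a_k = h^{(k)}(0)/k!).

L = (-1 - 2·x)·Dx + (2 + 2·x + 2·x^2)·Dx^2  (order 2).
h: a_k = 0, -1, -1/4, -1/8, 3/64, -3/640, -5/512, …
ICs: h(0) = 0, h′(0) = -1.

f: a_k = -1, -1/2, 1/8, -1/16, 5/128, -7/256, 21/1024, …
L₀ from L_f via x↦r, Dx↦r'^{-1}Dx.
∫: right-multiply L₀ by Dx.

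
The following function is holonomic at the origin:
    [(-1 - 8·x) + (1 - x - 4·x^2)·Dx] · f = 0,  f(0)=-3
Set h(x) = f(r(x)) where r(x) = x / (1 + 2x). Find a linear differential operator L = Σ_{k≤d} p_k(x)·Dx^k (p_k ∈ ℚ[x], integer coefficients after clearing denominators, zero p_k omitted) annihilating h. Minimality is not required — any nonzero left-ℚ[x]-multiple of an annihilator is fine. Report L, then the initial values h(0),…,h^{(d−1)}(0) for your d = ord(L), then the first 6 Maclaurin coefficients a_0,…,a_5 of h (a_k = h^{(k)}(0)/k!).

L = (1 + 10·x) + (-1 - 5·x - 4·x^2 + 4·x^3)·Dx  (order 1).
h: a_k = -3, -3, -9, 21, -81, 285, …
ICs: h(0) = -3.

f: a_k = -3, -3, -15, -27, -87, -195, …
Change of var in L_f (x↦r) gives L₀.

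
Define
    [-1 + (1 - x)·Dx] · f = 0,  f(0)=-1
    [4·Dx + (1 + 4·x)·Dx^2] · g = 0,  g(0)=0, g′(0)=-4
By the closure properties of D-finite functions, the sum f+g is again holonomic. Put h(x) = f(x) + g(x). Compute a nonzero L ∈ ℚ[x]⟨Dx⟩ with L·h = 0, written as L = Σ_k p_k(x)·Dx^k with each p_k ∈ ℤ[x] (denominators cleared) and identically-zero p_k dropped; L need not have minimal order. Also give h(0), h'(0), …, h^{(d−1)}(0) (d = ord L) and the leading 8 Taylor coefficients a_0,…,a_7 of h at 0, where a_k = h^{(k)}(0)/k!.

L = (44 + 16·x)·Dx + (-13 + 56·x + 32·x^2)·Dx^2 + (-3 - 11·x + 6·x^2 + 8·x^3)·Dx^3  (order 3).
h: a_k = -1, -5, 7, -67/3, 63, -1029/5, 2045/3, -16391/7, …
ICs: h(0) = -1, h′(0) = -5, h′′(0) = 14.

f: a_k = -1, -1, -1, -1, -1, -1, -1, -1, …
g: a_k = 0, -4, 8, -64/3, 64, -1024/5, 2048/3, -16384/7, …
Weyl lclm of L_f,L_g ⇒ L₀ (ord ≤ 3).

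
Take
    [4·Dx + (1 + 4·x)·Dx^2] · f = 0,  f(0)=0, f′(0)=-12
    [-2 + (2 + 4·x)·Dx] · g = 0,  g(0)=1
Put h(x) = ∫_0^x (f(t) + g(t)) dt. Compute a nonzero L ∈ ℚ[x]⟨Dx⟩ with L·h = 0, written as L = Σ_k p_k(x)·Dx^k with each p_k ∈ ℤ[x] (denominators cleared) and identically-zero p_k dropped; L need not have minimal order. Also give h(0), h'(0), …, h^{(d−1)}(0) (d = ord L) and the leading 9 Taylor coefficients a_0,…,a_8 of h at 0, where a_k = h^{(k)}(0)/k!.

L = (20 + 16·x)·Dx^2 + (29 + 104·x + 80·x^2)·Dx^3 + (3 + 22·x + 48·x^2 + 32·x^3)·Dx^4  (order 4).
h: a_k = 0, 1, -11/2, 47/6, -127/8, 1531/40, -24541/240, 32747/112, -786201/896, …
ICs: h(0) = 0, h′(0) = 1, h′′(0) = -11, h′′′(0) = 47.

f: a_k = 0, -12, 24, -64, 192, -3072/5, 2048, -49152/7, 24576, …
g: a_k = 1, 1, -1/2, 1/2, -5/8, 7/8, -21/16, 33/16, -429/128, …
Weyl lclm of L_f,L_g ⇒ L₀ (ord ≤ 3).
∫: right-multiply L₀ by Dx.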